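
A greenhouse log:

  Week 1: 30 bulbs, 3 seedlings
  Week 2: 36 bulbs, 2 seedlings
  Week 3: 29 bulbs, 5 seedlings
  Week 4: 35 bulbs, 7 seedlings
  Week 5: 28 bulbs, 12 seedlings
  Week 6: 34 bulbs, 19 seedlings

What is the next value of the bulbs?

27

For the bulbs, alternating steps +6, −7, +6, −7, …: 30, 36, 29, 35, 28, 34 → 27.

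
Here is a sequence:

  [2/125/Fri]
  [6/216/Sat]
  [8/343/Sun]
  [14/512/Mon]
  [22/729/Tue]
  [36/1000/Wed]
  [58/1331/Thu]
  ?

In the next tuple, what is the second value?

Second value: perfect cubes: 5³, 6³, 7³, …; 125, 216, 343, 512, 729, 1000, 1331 → 1728.

1728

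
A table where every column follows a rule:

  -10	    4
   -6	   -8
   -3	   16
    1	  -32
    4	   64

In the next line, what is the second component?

-128

First component goes -10, -6, -3, 1, 4 → 8 (alternating steps +4, +3, +4, +3, …).
Second component: 4, -8, 16, -32, 64 → -128 (×(-2) each step).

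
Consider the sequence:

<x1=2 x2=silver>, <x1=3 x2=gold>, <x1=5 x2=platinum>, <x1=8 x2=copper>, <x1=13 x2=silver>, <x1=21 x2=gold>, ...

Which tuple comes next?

<x1=34 x2=platinum>

For the x1, each term is the sum of the two before it: 2, 3, 5, 8, 13, 21 → 34.
X2: repeats silver → gold → platinum → copper; silver, gold, platinum, copper, silver, gold → platinum.
So the next tuple is <x1=34 x2=platinum>.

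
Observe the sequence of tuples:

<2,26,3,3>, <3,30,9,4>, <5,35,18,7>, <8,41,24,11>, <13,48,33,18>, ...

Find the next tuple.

<21,56,39,29>

First slot — each term is the sum of the two before it: 2, 3, 5, 8, 13 → 21.
Second slot: differences are 4, 5, 6, … (increasing by 1 each time), so 26, 30, 35, 41, 48 → 56.
For the third slot, alternating steps +6, +9, +6, +9, …: 3, 9, 18, 24, 33 → 39.
For the fourth slot, each term is the sum of the two before it: 3, 4, 7, 11, 18 → 29.
Putting it together: <21,56,39,29>.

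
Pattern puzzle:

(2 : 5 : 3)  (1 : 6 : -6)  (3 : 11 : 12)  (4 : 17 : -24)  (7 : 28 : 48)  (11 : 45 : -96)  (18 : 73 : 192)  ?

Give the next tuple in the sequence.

First part — each term is the sum of the two before it: 2, 1, 3, 4, 7, 11, 18 → 29.
Second part: 5, 6, 11, 17, 28, 45, 73 → 118 (each term is the sum of the two before it).
Third part — ×(-2) each step: 3, -6, 12, -24, 48, -96, 192 → -384.
Combining the parts gives (29 : 118 : -384).

(29 : 118 : -384)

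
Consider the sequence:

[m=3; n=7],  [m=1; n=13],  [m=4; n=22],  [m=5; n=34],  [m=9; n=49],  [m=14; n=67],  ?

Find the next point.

M: each term is the sum of the two before it, so 3, 1, 4, 5, 9, 14 → 23.
N: differences are 6, 9, 12, … (increasing by 3 each time), so 7, 13, 22, 34, 49, 67 → 88.
So the next point is [m=23; n=88].

[m=23; n=88]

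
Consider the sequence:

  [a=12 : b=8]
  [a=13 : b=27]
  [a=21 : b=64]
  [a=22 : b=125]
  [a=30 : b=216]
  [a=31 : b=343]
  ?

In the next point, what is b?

512

B: 8, 27, 64, 125, 216, 343 → 512 (perfect cubes: 2³, 3³, 4³, …).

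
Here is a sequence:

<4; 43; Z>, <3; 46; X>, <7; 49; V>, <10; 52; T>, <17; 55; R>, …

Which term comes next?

First value: 4, 3, 7, 10, 17 → 27 (each term is the sum of the two before it).
Second value: 43, 46, 49, 52, 55 → 58 (+3 each step).
Letter — letters move back 2 places in the alphabet: Z, X, V, T, R → P.
So the next term is <27; 58; P>.

<27; 58; P>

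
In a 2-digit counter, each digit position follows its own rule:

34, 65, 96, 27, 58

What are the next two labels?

First digit: +3 each step, mod 10, so 3, 6, 9, 2, 5 → 8 → 1.
For the second digit, +1 each step, mod 10: 4, 5, 6, 7, 8 → 9 → 0.
So the next two labels are 89 and 10.

89 then 10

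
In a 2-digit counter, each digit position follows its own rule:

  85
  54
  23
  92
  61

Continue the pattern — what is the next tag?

30

First digit: −3 each step, mod 10, so 8, 5, 2, 9, 6 → 3.
Second digit: 5, 4, 3, 2, 1 → 0 (−1 each step, mod 10).
Combining the parts gives 30.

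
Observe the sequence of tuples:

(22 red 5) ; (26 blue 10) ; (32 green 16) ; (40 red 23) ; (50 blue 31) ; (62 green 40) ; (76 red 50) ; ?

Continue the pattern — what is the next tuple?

First value: differences are 4, 6, 8, … (increasing by 2 each time); 22, 26, 32, 40, 50, 62, 76 → 92.
Colour — repeats red → blue → green: red, blue, green, red, blue, green, red → blue.
Third value goes 5, 10, 16, 23, 31, 40, 50 → 61 (differences are 5, 6, 7, … (increasing by 1 each time)).
So the next tuple is (92 blue 61).

(92 blue 61)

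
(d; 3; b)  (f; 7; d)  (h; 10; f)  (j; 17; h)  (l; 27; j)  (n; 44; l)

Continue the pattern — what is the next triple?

(p; 71; n)

First letter: letters move forward 2 places in the alphabet, so d, f, h, j, l, n → p.
Second coordinate — each term is the sum of the two before it: 3, 7, 10, 17, 27, 44 → 71.
Second letter: letters move forward 2 places in the alphabet, so b, d, f, h, j, l → n.
Combining the parts gives (p; 71; n).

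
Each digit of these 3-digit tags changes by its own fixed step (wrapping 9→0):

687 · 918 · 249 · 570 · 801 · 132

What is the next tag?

463

First digit goes 6, 9, 2, 5, 8, 1 → 4 (+3 each step, mod 10).
Second digit — +3 each step, mod 10: 8, 1, 4, 7, 0, 3 → 6.
For the third digit, +1 each step, mod 10: 7, 8, 9, 0, 1, 2 → 3.
So the next tag is 463.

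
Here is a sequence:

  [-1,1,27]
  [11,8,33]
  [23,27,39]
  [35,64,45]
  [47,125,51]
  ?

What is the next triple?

First coordinate: +12 each step; -1, 11, 23, 35, 47 → 59.
Second coordinate goes 1, 8, 27, 64, 125 → 216 (perfect cubes: 1³, 2³, 3³, …).
Third coordinate: +6 each step, so 27, 33, 39, 45, 51 → 57.
Putting it together: [59,216,57].

[59,216,57]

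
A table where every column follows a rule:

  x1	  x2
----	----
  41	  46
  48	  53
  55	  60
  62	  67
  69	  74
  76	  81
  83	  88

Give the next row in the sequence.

For the column x1, +7 each step: 41, 48, 55, 62, 69, 76, 83 → 90.
Column x2: 46, 53, 60, 67, 74, 81, 88 → 95 (always 5 more than the column x1).
So the next row is 90  95.

90  95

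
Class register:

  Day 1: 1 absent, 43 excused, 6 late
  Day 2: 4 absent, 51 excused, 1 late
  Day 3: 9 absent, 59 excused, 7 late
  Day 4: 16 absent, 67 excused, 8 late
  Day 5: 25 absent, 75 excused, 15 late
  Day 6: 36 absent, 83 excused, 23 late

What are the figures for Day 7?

Absent: 1, 4, 9, 16, 25, 36 → 49 (perfect squares: 1², 2², 3², …).
Excused: +8 each step, so 43, 51, 59, 67, 75, 83 → 91.
For the late, each term is the sum of the two before it: 6, 1, 7, 8, 15, 23 → 38.
Combining the parts gives 49 absent, 91 excused, 38 late.

49 absent, 91 excused, 38 late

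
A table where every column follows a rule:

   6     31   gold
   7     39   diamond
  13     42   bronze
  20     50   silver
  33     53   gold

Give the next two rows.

53  61  diamond; 86  64  bronze

First component — each term is the sum of the two before it: 6, 7, 13, 20, 33 → 53 → 86.
Second component — alternating steps +8, +3, +8, +3, …: 31, 39, 42, 50, 53 → 61 → 64.
Rank: repeats gold → diamond → bronze → silver; gold, diamond, bronze, silver, gold → diamond → bronze.
Putting the parts together: 53  61  diamond and then 86  64  bronze.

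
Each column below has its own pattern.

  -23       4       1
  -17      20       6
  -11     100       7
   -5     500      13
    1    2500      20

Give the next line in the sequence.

First component goes -23, -17, -11, -5, 1 → 7 (+6 each step).
Second component: ×5 each step, so 4, 20, 100, 500, 2500 → 12500.
Third component: each term is the sum of the two before it, so 1, 6, 7, 13, 20 → 33.
So the next line is 7  12500  33.

7  12500  33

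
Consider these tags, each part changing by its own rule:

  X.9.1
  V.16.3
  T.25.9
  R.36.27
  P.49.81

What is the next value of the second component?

Second component — perfect squares: 3², 4², 5², …: 9, 16, 25, 36, 49 → 64.

64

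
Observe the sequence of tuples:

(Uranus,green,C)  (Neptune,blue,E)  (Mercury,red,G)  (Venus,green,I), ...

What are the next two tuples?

Planet: runs through the planets Mercury→Neptune; Uranus, Neptune, Mercury, Venus → Earth → Mars.
Colour — repeats green → blue → red: green, blue, red, green → blue → red.
Letter: C, E, G, I → K → M (letters move forward 2 places in the alphabet).
So the next two tuples are (Earth,blue,K) and (Mars,red,M).

(Earth,blue,K), (Mars,red,M)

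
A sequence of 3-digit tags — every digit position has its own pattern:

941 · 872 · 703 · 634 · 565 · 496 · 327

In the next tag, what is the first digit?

First digit goes 9, 8, 7, 6, 5, 4, 3 → 2 (−1 each step, mod 10).

2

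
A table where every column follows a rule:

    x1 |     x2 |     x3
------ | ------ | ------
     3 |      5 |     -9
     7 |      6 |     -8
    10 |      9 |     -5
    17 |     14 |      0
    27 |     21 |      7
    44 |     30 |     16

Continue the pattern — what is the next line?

71  41  27

Column x1 goes 3, 7, 10, 17, 27, 44 → 71 (each term is the sum of the two before it).
For the column x2, differences are 1, 3, 5, … (increasing by 2 each time): 5, 6, 9, 14, 21, 30 → 41.
For the column x3, differences are 1, 3, 5, … (increasing by 2 each time): -9, -8, -5, 0, 7, 16 → 27.
Putting it together: 71  41  27.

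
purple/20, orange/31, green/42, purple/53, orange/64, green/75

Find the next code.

purple/86

Colour — repeats purple → orange → green: purple, orange, green, purple, orange, green → purple.
Second component goes 20, 31, 42, 53, 64, 75 → 86 (+11 each step).
Combining the parts gives purple/86.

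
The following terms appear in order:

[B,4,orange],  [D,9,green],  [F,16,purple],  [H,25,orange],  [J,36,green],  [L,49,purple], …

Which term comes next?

[N,64,orange]

Letter: letters move forward 2 places in the alphabet, so B, D, F, H, J, L → N.
Second slot: perfect squares: 2², 3², 4², …, so 4, 9, 16, 25, 36, 49 → 64.
Colour — repeats orange → green → purple: orange, green, purple, orange, green, purple → orange.
So the next term is [N,64,orange].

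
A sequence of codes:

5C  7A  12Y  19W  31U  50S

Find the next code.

First component: each term is the sum of the two before it, so 5, 7, 12, 19, 31, 50 → 81.
Letter — letters move back 2 places in the alphabet, wrapping A→Z: C, A, Y, W, U, S → Q.
Putting it together: 81Q.

81Q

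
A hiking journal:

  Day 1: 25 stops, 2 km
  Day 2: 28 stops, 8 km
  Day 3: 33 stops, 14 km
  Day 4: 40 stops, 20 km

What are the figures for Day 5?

Stops: differences are 3, 5, 7, … (increasing by 2 each time); 25, 28, 33, 40 → 49.
Km goes 2, 8, 14, 20 → 26 (+6 each step).
So the next record is 49 stops, 26 km.

49 stops, 26 km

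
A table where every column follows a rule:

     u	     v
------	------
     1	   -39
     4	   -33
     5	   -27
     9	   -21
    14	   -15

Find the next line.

23  -9

Column u goes 1, 4, 5, 9, 14 → 23 (each term is the sum of the two before it).
For the column v, +6 each step: -39, -33, -27, -21, -15 → -9.
Putting it together: 23  -9.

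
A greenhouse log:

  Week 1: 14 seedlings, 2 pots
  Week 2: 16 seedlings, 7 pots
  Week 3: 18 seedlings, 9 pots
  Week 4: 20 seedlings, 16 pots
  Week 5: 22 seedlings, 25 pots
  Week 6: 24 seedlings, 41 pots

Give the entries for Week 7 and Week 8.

26 seedlings, 66 pots; 28 seedlings, 107 pots

Seedlings: +2 each step, so 14, 16, 18, 20, 22, 24 → 26 → 28.
For the pots, each term is the sum of the two before it: 2, 7, 9, 16, 25, 41 → 66 → 107.
Putting the parts together: 26 seedlings, 66 pots and then 28 seedlings, 107 pots.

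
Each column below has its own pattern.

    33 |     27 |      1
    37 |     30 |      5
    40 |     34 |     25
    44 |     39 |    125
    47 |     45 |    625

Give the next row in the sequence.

First component — alternating steps +4, +3, +4, +3, …: 33, 37, 40, 44, 47 → 51.
For the second component, differences are 3, 4, 5, … (increasing by 1 each time): 27, 30, 34, 39, 45 → 52.
Third component: ×5 each step, so 1, 5, 25, 125, 625 → 3125.
Putting it together: 51  52  3125.

51  52  3125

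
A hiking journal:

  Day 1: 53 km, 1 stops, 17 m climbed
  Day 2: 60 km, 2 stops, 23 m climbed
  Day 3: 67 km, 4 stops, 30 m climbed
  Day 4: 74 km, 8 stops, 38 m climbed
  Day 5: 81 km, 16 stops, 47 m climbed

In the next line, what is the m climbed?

57

Km: +7 each step; 53, 60, 67, 74, 81 → 88.
Stops goes 1, 2, 4, 8, 16 → 32 (×2 each step).
M climbed goes 17, 23, 30, 38, 47 → 57 (differences are 6, 7, 8, … (increasing by 1 each time)).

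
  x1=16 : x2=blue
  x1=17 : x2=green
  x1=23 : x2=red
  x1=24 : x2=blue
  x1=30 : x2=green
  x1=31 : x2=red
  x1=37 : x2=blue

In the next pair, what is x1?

38

X1 goes 16, 17, 23, 24, 30, 31, 37 → 38 (alternating steps +1, +6, +1, +6, …).
X2 — repeats blue → green → red: blue, green, red, blue, green, red, blue → green.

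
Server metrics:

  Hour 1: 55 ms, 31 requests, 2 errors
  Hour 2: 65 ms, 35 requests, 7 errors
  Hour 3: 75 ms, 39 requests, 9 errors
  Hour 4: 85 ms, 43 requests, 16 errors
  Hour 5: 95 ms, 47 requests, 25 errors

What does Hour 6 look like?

Ms — +10 each step: 55, 65, 75, 85, 95 → 105.
Requests: 31, 35, 39, 43, 47 → 51 (+4 each step).
Errors: each term is the sum of the two before it, so 2, 7, 9, 16, 25 → 41.
So the next row is 105 ms, 51 requests, 41 errors.

105 ms, 51 requests, 41 errors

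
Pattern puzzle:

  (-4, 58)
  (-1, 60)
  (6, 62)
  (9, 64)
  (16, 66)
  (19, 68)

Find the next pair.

(26, 70)

First entry: alternating steps +3, +7, +3, +7, …, so -4, -1, 6, 9, 16, 19 → 26.
Second entry: +2 each step; 58, 60, 62, 64, 66, 68 → 70.
Combining the parts gives (26, 70).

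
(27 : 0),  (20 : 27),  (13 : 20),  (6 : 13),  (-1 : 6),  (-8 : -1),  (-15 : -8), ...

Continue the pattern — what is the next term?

First component — −7 each step: 27, 20, 13, 6, -1, -8, -15 → -22.
For the second component, always the previous value of the first component: 0, 27, 20, 13, 6, -1, -8 → -15.
Combining the parts gives (-22 : -15).

(-22 : -15)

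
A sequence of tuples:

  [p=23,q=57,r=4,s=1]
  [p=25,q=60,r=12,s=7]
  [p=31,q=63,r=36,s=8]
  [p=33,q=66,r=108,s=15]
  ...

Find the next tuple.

[p=39,q=69,r=324,s=23]

P: 23, 25, 31, 33 → 39 (alternating steps +2, +6, +2, +6, …).
Q: +3 each step, so 57, 60, 63, 66 → 69.
R: ×3 each step; 4, 12, 36, 108 → 324.
S: each term is the sum of the two before it, so 1, 7, 8, 15 → 23.
Putting it together: [p=39,q=69,r=324,s=23].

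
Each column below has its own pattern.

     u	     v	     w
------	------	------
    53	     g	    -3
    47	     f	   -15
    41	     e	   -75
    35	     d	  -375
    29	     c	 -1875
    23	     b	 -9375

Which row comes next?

17  a  -46875

Column u: 53, 47, 41, 35, 29, 23 → 17 (−6 each step).
Column v: g, f, e, d, c, b → a (letters move back 1 place in the alphabet).
Column w: -3, -15, -75, -375, -1875, -9375 → -46875 (×5 each step).
Putting it together: 17  a  -46875.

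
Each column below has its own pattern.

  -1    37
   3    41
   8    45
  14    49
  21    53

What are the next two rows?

First component — differences are 4, 5, 6, … (increasing by 1 each time): -1, 3, 8, 14, 21 → 29 → 38.
Second component: +4 each step; 37, 41, 45, 49, 53 → 57 → 61.
Putting the parts together: 29  57 and then 38  61.

29  57; 38  61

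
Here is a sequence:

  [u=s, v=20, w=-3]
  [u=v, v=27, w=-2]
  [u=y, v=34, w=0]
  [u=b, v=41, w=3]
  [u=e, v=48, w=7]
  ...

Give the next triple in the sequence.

U: s, v, y, b, e → h (letters move forward 3 places in the alphabet, wrapping Z→A).
For the v, +7 each step: 20, 27, 34, 41, 48 → 55.
For the w, differences are 1, 2, 3, … (increasing by 1 each time): -3, -2, 0, 3, 7 → 12.
Putting it together: [u=h, v=55, w=12].

[u=h, v=55, w=12]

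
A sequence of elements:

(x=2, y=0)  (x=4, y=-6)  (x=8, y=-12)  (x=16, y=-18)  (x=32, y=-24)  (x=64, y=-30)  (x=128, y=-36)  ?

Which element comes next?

X goes 2, 4, 8, 16, 32, 64, 128 → 256 (×2 each step).
Y — −6 each step: 0, -6, -12, -18, -24, -30, -36 → -42.
Combining the parts gives (x=256, y=-42).

(x=256, y=-42)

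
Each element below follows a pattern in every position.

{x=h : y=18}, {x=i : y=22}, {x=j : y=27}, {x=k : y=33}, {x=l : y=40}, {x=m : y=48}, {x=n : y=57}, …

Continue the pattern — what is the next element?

{x=o : y=67}

X: letters move forward 1 place in the alphabet, so h, i, j, k, l, m, n → o.
Y: differences are 4, 5, 6, … (increasing by 1 each time), so 18, 22, 27, 33, 40, 48, 57 → 67.
Combining the parts gives {x=o : y=67}.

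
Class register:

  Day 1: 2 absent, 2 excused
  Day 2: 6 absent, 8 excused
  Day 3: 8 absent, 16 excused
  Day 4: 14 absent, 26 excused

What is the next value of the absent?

Absent — each term is the sum of the two before it: 2, 6, 8, 14 → 22.
Excused — differences are 6, 8, 10, … (increasing by 2 each time): 2, 8, 16, 26 → 38.

22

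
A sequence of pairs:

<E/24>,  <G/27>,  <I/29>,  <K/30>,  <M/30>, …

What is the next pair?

Letter — letters move forward 2 places in the alphabet: E, G, I, K, M → O.
Second slot — differences are 3, 2, 1, … (decreasing by 1 each time): 24, 27, 29, 30, 30 → 29.
So the next pair is <O/29>.

<O/29>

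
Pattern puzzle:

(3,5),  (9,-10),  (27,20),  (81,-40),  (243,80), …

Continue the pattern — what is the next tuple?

(729,-160)

First entry goes 3, 9, 27, 81, 243 → 729 (×3 each step).
Second entry: ×(-2) each step, so 5, -10, 20, -40, 80 → -160.
Putting it together: (729,-160).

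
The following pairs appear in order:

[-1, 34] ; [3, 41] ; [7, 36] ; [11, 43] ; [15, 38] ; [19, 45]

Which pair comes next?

First slot goes -1, 3, 7, 11, 15, 19 → 23 (+4 each step).
For the second slot, alternating steps +7, −5, +7, −5, …: 34, 41, 36, 43, 38, 45 → 40.
So the next pair is [23, 40].

[23, 40]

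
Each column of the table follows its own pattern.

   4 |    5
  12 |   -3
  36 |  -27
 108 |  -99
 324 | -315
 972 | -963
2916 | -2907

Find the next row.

8748  -8739

First component — ×3 each step: 4, 12, 36, 108, 324, 972, 2916 → 8748.
For the second component, together with the first component always sums to 9: 5, -3, -27, -99, -315, -963, -2907 → -8739.
Putting it together: 8748  -8739.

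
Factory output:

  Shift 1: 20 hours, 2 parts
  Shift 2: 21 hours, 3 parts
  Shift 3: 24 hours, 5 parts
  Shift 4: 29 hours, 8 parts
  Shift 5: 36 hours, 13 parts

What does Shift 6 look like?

Hours: differences are 1, 3, 5, … (increasing by 2 each time); 20, 21, 24, 29, 36 → 45.
Parts: each term is the sum of the two before it; 2, 3, 5, 8, 13 → 21.
Putting it together: 45 hours, 21 parts.

45 hours, 21 parts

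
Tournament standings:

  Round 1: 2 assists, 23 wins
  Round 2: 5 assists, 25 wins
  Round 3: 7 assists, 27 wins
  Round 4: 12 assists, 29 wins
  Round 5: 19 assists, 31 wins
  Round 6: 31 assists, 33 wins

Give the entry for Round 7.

For the assists, each term is the sum of the two before it: 2, 5, 7, 12, 19, 31 → 50.
Wins: +2 each step, so 23, 25, 27, 29, 31, 33 → 35.
Combining the parts gives 50 assists, 35 wins.

50 assists, 35 wins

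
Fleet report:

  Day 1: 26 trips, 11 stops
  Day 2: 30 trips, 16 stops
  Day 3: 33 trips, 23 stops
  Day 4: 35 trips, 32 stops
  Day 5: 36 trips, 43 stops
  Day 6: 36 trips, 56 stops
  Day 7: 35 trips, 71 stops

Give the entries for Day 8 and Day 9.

33 trips, 88 stops; 30 trips, 107 stops

Trips: 26, 30, 33, 35, 36, 36, 35 → 33 → 30 (differences are 4, 3, 2, … (decreasing by 1 each time)).
For the stops, differences are 5, 7, 9, … (increasing by 2 each time): 11, 16, 23, 32, 43, 56, 71 → 88 → 107.
Putting the parts together: 33 trips, 88 stops and then 30 trips, 107 stops.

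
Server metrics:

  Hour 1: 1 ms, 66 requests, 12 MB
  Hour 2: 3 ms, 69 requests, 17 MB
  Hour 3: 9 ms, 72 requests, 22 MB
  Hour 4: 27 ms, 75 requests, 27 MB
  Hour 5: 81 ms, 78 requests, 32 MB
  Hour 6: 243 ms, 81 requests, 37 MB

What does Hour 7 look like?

Ms — ×3 each step: 1, 3, 9, 27, 81, 243 → 729.
Requests: +3 each step, so 66, 69, 72, 75, 78, 81 → 84.
MB: 12, 17, 22, 27, 32, 37 → 42 (+5 each step).
So the next record is 729 ms, 84 requests, 42 MB.

729 ms, 84 requests, 42 MB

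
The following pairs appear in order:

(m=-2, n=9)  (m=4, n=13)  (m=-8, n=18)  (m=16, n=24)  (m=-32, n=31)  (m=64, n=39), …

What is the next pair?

(m=-128, n=48)

M: ×(-2) each step, so -2, 4, -8, 16, -32, 64 → -128.
For the n, differences are 4, 5, 6, … (increasing by 1 each time): 9, 13, 18, 24, 31, 39 → 48.
Combining the parts gives (m=-128, n=48).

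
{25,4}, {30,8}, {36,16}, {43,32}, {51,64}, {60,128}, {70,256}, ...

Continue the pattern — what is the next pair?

{81,512}

First slot goes 25, 30, 36, 43, 51, 60, 70 → 81 (differences are 5, 6, 7, … (increasing by 1 each time)).
Second slot: 4, 8, 16, 32, 64, 128, 256 → 512 (×2 each step).
So the next pair is {81,512}.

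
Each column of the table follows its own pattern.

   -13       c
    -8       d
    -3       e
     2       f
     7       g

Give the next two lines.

12  h; 17  i

First component: +5 each step; -13, -8, -3, 2, 7 → 12 → 17.
For the letter, letters move forward 1 place in the alphabet: c, d, e, f, g → h → i.
So the next two lines are 12  h and 17  i.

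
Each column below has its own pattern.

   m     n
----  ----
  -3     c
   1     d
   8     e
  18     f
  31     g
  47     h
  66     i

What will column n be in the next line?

j

Column m: differences are 4, 7, 10, … (increasing by 3 each time); -3, 1, 8, 18, 31, 47, 66 → 88.
Column n: c, d, e, f, g, h, i → j (letters move forward 1 place in the alphabet).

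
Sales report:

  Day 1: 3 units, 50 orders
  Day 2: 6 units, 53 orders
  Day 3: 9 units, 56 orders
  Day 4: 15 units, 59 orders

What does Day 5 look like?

Units — each term is the sum of the two before it: 3, 6, 9, 15 → 24.
For the orders, +3 each step: 50, 53, 56, 59 → 62.
So the next row is 24 units, 62 orders.

24 units, 62 orders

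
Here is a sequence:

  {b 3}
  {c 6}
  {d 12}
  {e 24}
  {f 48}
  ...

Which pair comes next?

{g 96}

Letter goes b, c, d, e, f → g (letters move forward 1 place in the alphabet).
Second coordinate: ×2 each step; 3, 6, 12, 24, 48 → 96.
Putting it together: {g 96}.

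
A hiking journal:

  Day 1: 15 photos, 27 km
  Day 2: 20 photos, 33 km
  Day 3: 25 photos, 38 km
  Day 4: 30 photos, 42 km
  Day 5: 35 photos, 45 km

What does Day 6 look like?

40 photos, 47 km

Photos: +5 each step; 15, 20, 25, 30, 35 → 40.
Km: differences are 6, 5, 4, … (decreasing by 1 each time); 27, 33, 38, 42, 45 → 47.
So the next line is 40 photos, 47 km.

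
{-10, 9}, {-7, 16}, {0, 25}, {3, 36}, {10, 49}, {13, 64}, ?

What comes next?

First component — alternating steps +3, +7, +3, +7, …: -10, -7, 0, 3, 10, 13 → 20.
Second component: perfect squares: 3², 4², 5², …; 9, 16, 25, 36, 49, 64 → 81.
Combining the parts gives {20, 81}.

{20, 81}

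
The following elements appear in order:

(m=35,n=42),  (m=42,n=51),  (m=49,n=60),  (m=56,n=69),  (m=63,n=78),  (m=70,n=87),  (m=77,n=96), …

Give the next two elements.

M: +7 each step; 35, 42, 49, 56, 63, 70, 77 → 84 → 91.
N: +9 each step; 42, 51, 60, 69, 78, 87, 96 → 105 → 114.
Putting the parts together: (m=84,n=105) and then (m=91,n=114).

(m=84,n=105), (m=91,n=114)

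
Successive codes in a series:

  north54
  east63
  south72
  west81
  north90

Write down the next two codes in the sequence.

Direction: north, east, south, west, north → east → south (repeats north → east → south → west).
Second component: 54, 63, 72, 81, 90 → 99 → 108 (+9 each step).
Putting the parts together: east99 and then south108.

east99, south108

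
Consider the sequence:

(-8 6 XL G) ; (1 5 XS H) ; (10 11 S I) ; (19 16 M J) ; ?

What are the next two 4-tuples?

(28 27 L K), (37 43 XL L)

First part: +9 each step, so -8, 1, 10, 19 → 28 → 37.
Second part: each term is the sum of the two before it; 6, 5, 11, 16 → 27 → 43.
Size: runs through clothing sizes XS→XL; XL, XS, S, M → L → XL.
Letter: letters move forward 1 place in the alphabet, so G, H, I, J → K → L.
So the next two 4-tuples are (28 27 L K) and (37 43 XL L).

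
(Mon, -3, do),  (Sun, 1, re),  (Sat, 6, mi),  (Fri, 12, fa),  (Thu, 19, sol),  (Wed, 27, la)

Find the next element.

(Tue, 36, ti)

Day: runs backward through the weekdays Mon→Sun, so Mon, Sun, Sat, Fri, Thu, Wed → Tue.
Second entry: -3, 1, 6, 12, 19, 27 → 36 (differences are 4, 5, 6, … (increasing by 1 each time)).
Note: runs through the solfège scale do→ti, so do, re, mi, fa, sol, la → ti.
So the next element is (Tue, 36, ti).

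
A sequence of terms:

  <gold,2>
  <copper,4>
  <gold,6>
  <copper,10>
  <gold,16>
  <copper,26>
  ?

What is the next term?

<gold,42>

Metal: alternates gold ↔ copper, so gold, copper, gold, copper, gold, copper → gold.
Second part: each term is the sum of the two before it, so 2, 4, 6, 10, 16, 26 → 42.
Combining the parts gives <gold,42>.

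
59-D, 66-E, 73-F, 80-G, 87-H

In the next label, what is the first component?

First component: +7 each step; 59, 66, 73, 80, 87 → 94.
For the letter, letters move forward 1 place in the alphabet: D, E, F, G, H → I.

94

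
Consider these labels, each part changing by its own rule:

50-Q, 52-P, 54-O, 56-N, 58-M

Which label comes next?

60-L

First component: +2 each step; 50, 52, 54, 56, 58 → 60.
Letter: letters move back 1 place in the alphabet, so Q, P, O, N, M → L.
So the next label is 60-L.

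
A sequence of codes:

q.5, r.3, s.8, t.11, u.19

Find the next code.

Letter — letters move forward 1 place in the alphabet: q, r, s, t, u → v.
For the second component, each term is the sum of the two before it: 5, 3, 8, 11, 19 → 30.
Combining the parts gives v.30.

v.30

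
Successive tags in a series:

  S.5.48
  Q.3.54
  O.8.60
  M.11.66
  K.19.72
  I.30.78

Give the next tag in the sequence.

G.49.84

Letter: S, Q, O, M, K, I → G (letters move back 2 places in the alphabet).
Second component: 5, 3, 8, 11, 19, 30 → 49 (each term is the sum of the two before it).
For the third component, +6 each step: 48, 54, 60, 66, 72, 78 → 84.
Combining the parts gives G.49.84.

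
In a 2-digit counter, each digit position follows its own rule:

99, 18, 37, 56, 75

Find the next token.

94

First digit — +2 each step, mod 10: 9, 1, 3, 5, 7 → 9.
Second digit goes 9, 8, 7, 6, 5 → 4 (−1 each step, mod 10).
Combining the parts gives 94.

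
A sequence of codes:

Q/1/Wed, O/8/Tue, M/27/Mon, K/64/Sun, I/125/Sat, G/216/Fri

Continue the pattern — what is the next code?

For the letter, letters move back 2 places in the alphabet: Q, O, M, K, I, G → E.
For the second component, perfect cubes: 1³, 2³, 3³, …: 1, 8, 27, 64, 125, 216 → 343.
For the day, runs backward through the weekdays Mon→Sun: Wed, Tue, Mon, Sun, Sat, Fri → Thu.
So the next code is E/343/Thu.

E/343/Thu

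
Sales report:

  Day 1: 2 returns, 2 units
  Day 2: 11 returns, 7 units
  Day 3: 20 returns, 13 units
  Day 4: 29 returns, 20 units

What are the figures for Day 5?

For the returns, +9 each step: 2, 11, 20, 29 → 38.
Units: differences are 5, 6, 7, … (increasing by 1 each time); 2, 7, 13, 20 → 28.
Combining the parts gives 38 returns, 28 units.

38 returns, 28 units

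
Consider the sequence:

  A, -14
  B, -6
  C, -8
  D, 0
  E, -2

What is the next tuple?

F, 6

Letter: letters move forward 1 place in the alphabet, so A, B, C, D, E → F.
Second part goes -14, -6, -8, 0, -2 → 6 (alternating steps +8, −2, +8, −2, …).
So the next tuple is F, 6.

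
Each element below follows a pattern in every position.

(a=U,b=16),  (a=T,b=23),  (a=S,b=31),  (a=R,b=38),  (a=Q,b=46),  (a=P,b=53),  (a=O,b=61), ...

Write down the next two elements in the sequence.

A: U, T, S, R, Q, P, O → N → M (letters move back 1 place in the alphabet).
B: alternating steps +7, +8, +7, +8, …; 16, 23, 31, 38, 46, 53, 61 → 68 → 76.
So the next two elements are (a=N,b=68) and (a=M,b=76).

(a=N,b=68), (a=M,b=76)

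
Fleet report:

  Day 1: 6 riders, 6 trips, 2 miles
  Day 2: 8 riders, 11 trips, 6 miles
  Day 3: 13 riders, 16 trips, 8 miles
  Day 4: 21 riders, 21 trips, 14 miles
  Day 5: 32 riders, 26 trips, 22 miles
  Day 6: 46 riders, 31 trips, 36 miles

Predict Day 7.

63 riders, 36 trips, 58 miles

Riders: differences are 2, 5, 8, … (increasing by 3 each time), so 6, 8, 13, 21, 32, 46 → 63.
Trips — +5 each step: 6, 11, 16, 21, 26, 31 → 36.
Miles goes 2, 6, 8, 14, 22, 36 → 58 (each term is the sum of the two before it).
So the next record is 63 riders, 36 trips, 58 miles.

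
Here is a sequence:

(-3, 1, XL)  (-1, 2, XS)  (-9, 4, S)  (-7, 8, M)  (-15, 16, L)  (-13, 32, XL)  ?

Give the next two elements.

(-21, 64, XS), (-19, 128, S)

First slot goes -3, -1, -9, -7, -15, -13 → -21 → -19 (alternating steps +2, −8, +2, −8, …).
Second slot: ×2 each step; 1, 2, 4, 8, 16, 32 → 64 → 128.
Size goes XL, XS, S, M, L, XL → XS → S (repeats XL → XS → S → M → L).
Putting the parts together: (-21, 64, XS) and then (-19, 128, S).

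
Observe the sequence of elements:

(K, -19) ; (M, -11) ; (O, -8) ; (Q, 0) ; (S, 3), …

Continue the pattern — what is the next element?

Letter goes K, M, O, Q, S → U (letters move forward 2 places in the alphabet).
Second component — alternating steps +8, +3, +8, +3, …: -19, -11, -8, 0, 3 → 11.
So the next element is (U, 11).

(U, 11)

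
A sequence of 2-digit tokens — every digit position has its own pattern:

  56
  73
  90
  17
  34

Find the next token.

First digit: +2 each step, mod 10; 5, 7, 9, 1, 3 → 5.
Second digit: −3 each step, mod 10; 6, 3, 0, 7, 4 → 1.
Combining the parts gives 51.

51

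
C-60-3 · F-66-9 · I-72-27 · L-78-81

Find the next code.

Letter: letters move forward 3 places in the alphabet; C, F, I, L → O.
Second component: +6 each step, so 60, 66, 72, 78 → 84.
For the third component, ×3 each step: 3, 9, 27, 81 → 243.
So the next code is O-84-243.

O-84-243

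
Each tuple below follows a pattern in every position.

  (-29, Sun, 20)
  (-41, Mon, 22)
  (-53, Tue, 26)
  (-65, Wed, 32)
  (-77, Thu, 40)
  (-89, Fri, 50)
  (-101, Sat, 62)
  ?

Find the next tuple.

First component: -29, -41, -53, -65, -77, -89, -101 → -113 (−12 each step).
Day: runs through the weekdays Mon→Sun, so Sun, Mon, Tue, Wed, Thu, Fri, Sat → Sun.
For the third component, differences are 2, 4, 6, … (increasing by 2 each time): 20, 22, 26, 32, 40, 50, 62 → 76.
Combining the parts gives (-113, Sun, 76).

(-113, Sun, 76)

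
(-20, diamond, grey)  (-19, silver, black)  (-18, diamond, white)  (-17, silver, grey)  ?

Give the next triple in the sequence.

First coordinate: -20, -19, -18, -17 → -16 (+1 each step).
Rank: alternates diamond ↔ silver, so diamond, silver, diamond, silver → diamond.
Shade: grey, black, white, grey → black (repeats grey → black → white).
Putting it together: (-16, diamond, black).

(-16, diamond, black)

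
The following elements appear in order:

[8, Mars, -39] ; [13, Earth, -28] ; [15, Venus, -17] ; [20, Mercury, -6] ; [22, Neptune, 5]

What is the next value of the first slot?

First slot: alternating steps +5, +2, +5, +2, …, so 8, 13, 15, 20, 22 → 27.
Planet goes Mars, Earth, Venus, Mercury, Neptune → Uranus (runs backward through the planets Mercury→Neptune).
Third slot: +11 each step, so -39, -28, -17, -6, 5 → 16.

27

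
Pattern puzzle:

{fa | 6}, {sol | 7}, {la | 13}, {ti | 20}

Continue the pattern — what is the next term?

Note: runs through the solfège scale do→ti; fa, sol, la, ti → do.
Second part: 6, 7, 13, 20 → 33 (each term is the sum of the two before it).
Combining the parts gives {do | 33}.

{do | 33}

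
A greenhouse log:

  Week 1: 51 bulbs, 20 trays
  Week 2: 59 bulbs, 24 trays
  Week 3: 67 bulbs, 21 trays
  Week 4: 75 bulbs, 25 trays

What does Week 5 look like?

For the bulbs, +8 each step: 51, 59, 67, 75 → 83.
Trays: 20, 24, 21, 25 → 22 (alternating steps +4, −3, +4, −3, …).
Putting it together: 83 bulbs, 22 trays.

83 bulbs, 22 trays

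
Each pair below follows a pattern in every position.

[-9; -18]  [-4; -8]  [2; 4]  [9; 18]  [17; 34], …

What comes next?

[26; 52]

First component: differences are 5, 6, 7, … (increasing by 1 each time), so -9, -4, 2, 9, 17 → 26.
Second component: -18, -8, 4, 18, 34 → 52 (always 2 × the first component).
Combining the parts gives [26; 52].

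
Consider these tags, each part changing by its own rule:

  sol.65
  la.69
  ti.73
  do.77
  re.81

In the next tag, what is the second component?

85

Second component: +4 each step; 65, 69, 73, 77, 81 → 85.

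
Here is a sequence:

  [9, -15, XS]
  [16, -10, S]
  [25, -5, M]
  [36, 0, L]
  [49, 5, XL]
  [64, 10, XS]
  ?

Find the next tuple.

[81, 15, S]

First entry: 9, 16, 25, 36, 49, 64 → 81 (perfect squares: 3², 4², 5², …).
Second entry goes -15, -10, -5, 0, 5, 10 → 15 (+5 each step).
Size: XS, S, M, L, XL, XS → S (repeats XS → S → M → L → XL).
So the next tuple is [81, 15, S].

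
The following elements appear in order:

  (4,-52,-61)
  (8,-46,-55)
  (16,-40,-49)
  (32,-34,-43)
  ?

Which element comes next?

(64,-28,-37)

First coordinate: 4, 8, 16, 32 → 64 (×2 each step).
Second coordinate: +6 each step; -52, -46, -40, -34 → -28.
Third coordinate: -61, -55, -49, -43 → -37 (always 9 less than the second coordinate).
So the next element is (64,-28,-37).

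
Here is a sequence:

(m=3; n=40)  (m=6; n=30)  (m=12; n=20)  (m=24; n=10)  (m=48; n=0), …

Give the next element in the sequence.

(m=96; n=-10)

M: ×2 each step, so 3, 6, 12, 24, 48 → 96.
N — −10 each step: 40, 30, 20, 10, 0 → -10.
Putting it together: (m=96; n=-10).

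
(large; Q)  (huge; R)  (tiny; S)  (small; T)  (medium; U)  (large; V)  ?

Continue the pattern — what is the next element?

Size goes large, huge, tiny, small, medium, large → huge (repeats large → huge → tiny → small → medium).
Letter: letters move forward 1 place in the alphabet; Q, R, S, T, U, V → W.
Putting it together: (huge; W).

(huge; W)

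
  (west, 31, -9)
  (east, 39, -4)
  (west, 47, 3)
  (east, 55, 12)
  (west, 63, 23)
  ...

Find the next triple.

Direction goes west, east, west, east, west → east (alternates west ↔ east).
Second component goes 31, 39, 47, 55, 63 → 71 (+8 each step).
Third component: -9, -4, 3, 12, 23 → 36 (differences are 5, 7, 9, … (increasing by 2 each time)).
Putting it together: (east, 71, 36).

(east, 71, 36)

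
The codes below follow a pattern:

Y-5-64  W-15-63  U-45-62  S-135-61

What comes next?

Q-405-60

Letter: Y, W, U, S → Q (letters move back 2 places in the alphabet).
Second component: ×3 each step, so 5, 15, 45, 135 → 405.
Third component: −1 each step; 64, 63, 62, 61 → 60.
So the next code is Q-405-60.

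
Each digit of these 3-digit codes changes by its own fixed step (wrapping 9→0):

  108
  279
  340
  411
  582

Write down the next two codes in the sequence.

653, 724

First digit — +1 each step, mod 10: 1, 2, 3, 4, 5 → 6 → 7.
Second digit: −3 each step, mod 10, so 0, 7, 4, 1, 8 → 5 → 2.
Third digit — +1 each step, mod 10: 8, 9, 0, 1, 2 → 3 → 4.
So the next two codes are 653 and 724.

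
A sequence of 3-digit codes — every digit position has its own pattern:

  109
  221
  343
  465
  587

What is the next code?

609

For the first digit, +1 each step, mod 10: 1, 2, 3, 4, 5 → 6.
For the second digit, +2 each step, mod 10: 0, 2, 4, 6, 8 → 0.
Third digit: 9, 1, 3, 5, 7 → 9 (+2 each step, mod 10).
Combining the parts gives 609.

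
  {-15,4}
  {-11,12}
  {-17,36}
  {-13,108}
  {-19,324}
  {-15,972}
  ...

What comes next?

First component goes -15, -11, -17, -13, -19, -15 → -21 (alternating steps +4, −6, +4, −6, …).
Second component — ×3 each step: 4, 12, 36, 108, 324, 972 → 2916.
Combining the parts gives {-21,2916}.

{-21,2916}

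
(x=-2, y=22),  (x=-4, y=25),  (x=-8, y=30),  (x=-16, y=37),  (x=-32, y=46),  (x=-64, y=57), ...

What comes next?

X: -2, -4, -8, -16, -32, -64 → -128 (×2 each step).
Y goes 22, 25, 30, 37, 46, 57 → 70 (differences are 3, 5, 7, … (increasing by 2 each time)).
Putting it together: (x=-128, y=70).

(x=-128, y=70)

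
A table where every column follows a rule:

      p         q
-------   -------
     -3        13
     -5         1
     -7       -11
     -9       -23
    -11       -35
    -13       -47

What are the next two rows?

Column p: -3, -5, -7, -9, -11, -13 → -15 → -17 (−2 each step).
Column q goes 13, 1, -11, -23, -35, -47 → -59 → -71 (−12 each step).
So the next two rows are -15  -59 and -17  -71.

-15  -59; -17  -71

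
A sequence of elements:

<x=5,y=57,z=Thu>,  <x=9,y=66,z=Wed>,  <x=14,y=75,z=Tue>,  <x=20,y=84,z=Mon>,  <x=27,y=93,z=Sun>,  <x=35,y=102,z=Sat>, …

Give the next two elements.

X: differences are 4, 5, 6, … (increasing by 1 each time), so 5, 9, 14, 20, 27, 35 → 44 → 54.
Y: +9 each step; 57, 66, 75, 84, 93, 102 → 111 → 120.
Z: Thu, Wed, Tue, Mon, Sun, Sat → Fri → Thu (runs backward through the weekdays Mon→Sun).
So the next two elements are <x=44,y=111,z=Fri> and <x=54,y=120,z=Thu>.

<x=44,y=111,z=Fri>, <x=54,y=120,z=Thu>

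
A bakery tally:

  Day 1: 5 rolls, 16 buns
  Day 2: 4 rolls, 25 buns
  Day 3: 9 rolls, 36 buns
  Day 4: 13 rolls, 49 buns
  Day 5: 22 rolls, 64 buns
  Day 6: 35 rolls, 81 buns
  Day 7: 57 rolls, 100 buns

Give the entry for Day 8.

92 rolls, 121 buns

Rolls: 5, 4, 9, 13, 22, 35, 57 → 92 (each term is the sum of the two before it).
Buns: perfect squares: 4², 5², 6², …, so 16, 25, 36, 49, 64, 81, 100 → 121.
So the next record is 92 rolls, 121 buns.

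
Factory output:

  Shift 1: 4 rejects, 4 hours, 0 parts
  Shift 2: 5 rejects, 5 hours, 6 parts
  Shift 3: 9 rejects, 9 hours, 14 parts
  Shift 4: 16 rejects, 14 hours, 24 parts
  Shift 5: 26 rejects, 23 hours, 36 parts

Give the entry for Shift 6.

39 rejects, 37 hours, 50 parts

Rejects — differences are 1, 4, 7, … (increasing by 3 each time): 4, 5, 9, 16, 26 → 39.
Hours: each term is the sum of the two before it, so 4, 5, 9, 14, 23 → 37.
Parts: differences are 6, 8, 10, … (increasing by 2 each time), so 0, 6, 14, 24, 36 → 50.
Putting it together: 39 rejects, 37 hours, 50 parts.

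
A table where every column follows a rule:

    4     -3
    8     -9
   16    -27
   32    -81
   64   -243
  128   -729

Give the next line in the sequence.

First component: ×2 each step, so 4, 8, 16, 32, 64, 128 → 256.
For the second component, ×3 each step: -3, -9, -27, -81, -243, -729 → -2187.
Combining the parts gives 256  -2187.

256  -2187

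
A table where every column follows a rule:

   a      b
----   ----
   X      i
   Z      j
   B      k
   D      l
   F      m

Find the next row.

H  n

Column a: X, Z, B, D, F → H (letters move forward 2 places in the alphabet, wrapping Z→A).
Column b goes i, j, k, l, m → n (letters move forward 1 place in the alphabet).
So the next row is H  n.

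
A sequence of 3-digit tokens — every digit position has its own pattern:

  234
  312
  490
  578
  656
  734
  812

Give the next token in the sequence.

990

First digit goes 2, 3, 4, 5, 6, 7, 8 → 9 (+1 each step, mod 10).
Second digit — −2 each step, mod 10: 3, 1, 9, 7, 5, 3, 1 → 9.
For the third digit, −2 each step, mod 10: 4, 2, 0, 8, 6, 4, 2 → 0.
Combining the parts gives 990.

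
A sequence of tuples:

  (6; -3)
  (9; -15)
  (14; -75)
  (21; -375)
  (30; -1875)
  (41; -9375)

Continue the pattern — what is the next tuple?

For the first coordinate, differences are 3, 5, 7, … (increasing by 2 each time): 6, 9, 14, 21, 30, 41 → 54.
Second coordinate — ×5 each step: -3, -15, -75, -375, -1875, -9375 → -46875.
Combining the parts gives (54; -46875).

(54; -46875)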